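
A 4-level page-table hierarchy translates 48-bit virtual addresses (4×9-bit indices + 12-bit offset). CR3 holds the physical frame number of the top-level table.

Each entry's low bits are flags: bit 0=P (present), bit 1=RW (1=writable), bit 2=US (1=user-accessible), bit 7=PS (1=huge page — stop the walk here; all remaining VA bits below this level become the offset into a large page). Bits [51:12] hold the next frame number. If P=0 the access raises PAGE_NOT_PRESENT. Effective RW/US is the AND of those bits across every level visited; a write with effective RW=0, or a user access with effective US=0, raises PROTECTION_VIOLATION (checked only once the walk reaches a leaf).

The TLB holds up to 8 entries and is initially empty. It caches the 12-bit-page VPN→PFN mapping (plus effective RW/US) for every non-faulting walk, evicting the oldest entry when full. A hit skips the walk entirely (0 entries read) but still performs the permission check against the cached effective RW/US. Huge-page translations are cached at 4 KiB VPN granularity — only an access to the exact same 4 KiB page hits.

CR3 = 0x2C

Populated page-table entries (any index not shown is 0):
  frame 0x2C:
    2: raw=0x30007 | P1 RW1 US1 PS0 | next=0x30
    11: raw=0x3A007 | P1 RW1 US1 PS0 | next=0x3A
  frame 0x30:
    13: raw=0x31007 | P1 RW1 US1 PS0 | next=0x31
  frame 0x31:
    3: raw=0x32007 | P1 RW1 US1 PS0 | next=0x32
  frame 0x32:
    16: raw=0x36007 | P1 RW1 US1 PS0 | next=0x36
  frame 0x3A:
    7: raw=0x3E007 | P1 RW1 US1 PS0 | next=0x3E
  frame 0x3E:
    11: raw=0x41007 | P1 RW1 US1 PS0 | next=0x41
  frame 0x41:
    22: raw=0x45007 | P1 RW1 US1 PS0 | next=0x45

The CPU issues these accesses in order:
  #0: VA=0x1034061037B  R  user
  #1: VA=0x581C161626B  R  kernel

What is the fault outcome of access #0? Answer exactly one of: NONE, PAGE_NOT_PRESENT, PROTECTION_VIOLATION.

Walk each access:
#0 VA=0x1034061037B (r,user):
  L0: frame=0x2C idx=2 entry=0x30007 [P=1 RW=1 US=1 PS=0]
  L1: frame=0x30 idx=13 entry=0x31007 [P=1 RW=1 US=1 PS=0]
  L2: frame=0x31 idx=3 entry=0x32007 [P=1 RW=1 US=1 PS=0]
  L3: frame=0x32 idx=16 entry=0x36007 [P=1 RW=1 US=1 PS=0]
  → PA=0x3637B  (4 entries read)
#1 VA=0x581C161626B (r,kernel):
  L0: frame=0x2C idx=11 entry=0x3A007 [P=1 RW=1 US=1 PS=0]
  L1: frame=0x3A idx=7 entry=0x3E007 [P=1 RW=1 US=1 PS=0]
  L2: frame=0x3E idx=11 entry=0x41007 [P=1 RW=1 US=1 PS=0]
  L3: frame=0x41 idx=22 entry=0x45007 [P=1 RW=1 US=1 PS=0]
  → PA=0x4526B  (4 entries read)

Access #0 fault: NONE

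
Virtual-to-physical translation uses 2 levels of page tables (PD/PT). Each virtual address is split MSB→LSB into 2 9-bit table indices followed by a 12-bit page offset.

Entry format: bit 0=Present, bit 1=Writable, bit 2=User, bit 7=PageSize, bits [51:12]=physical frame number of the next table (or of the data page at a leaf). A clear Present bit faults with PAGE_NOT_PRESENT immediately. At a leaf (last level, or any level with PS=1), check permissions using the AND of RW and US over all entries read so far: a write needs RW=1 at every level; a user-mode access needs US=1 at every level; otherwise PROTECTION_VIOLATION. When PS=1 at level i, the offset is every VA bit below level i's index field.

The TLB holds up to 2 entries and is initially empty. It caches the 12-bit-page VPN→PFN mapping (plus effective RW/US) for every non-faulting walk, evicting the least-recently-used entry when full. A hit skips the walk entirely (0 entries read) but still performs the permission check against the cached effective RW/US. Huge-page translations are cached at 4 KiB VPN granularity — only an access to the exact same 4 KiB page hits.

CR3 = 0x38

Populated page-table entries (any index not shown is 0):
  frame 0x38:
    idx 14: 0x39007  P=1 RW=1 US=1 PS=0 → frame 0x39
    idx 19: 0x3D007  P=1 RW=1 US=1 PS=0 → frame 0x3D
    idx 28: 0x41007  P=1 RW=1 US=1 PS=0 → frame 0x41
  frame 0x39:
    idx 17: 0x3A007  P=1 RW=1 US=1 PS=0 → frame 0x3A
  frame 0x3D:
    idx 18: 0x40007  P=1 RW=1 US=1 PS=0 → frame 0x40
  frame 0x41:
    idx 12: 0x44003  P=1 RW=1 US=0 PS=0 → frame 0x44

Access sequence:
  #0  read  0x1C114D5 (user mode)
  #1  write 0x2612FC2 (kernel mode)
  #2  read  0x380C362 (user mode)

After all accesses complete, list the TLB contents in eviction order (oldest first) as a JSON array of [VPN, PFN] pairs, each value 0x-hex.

Trace:
#0 VA=0x1C114D5 (r,user):
  L0 @0x38[14] → 0x39007  P=1,RW=1,US=1,PS=0
  L1 @0x39[17] → 0x3A007  P=1,RW=1,US=1,PS=0
  ✓ 0x3A4D5  — 2 lookups
#1 VA=0x2612FC2 (w,kernel):
  L0 @0x38[19] → 0x3D007  P=1,RW=1,US=1,PS=0
  L1 @0x3D[18] → 0x40007  P=1,RW=1,US=1,PS=0
  ✓ 0x40FC2  — 2 lookups
#2 VA=0x380C362 (r,user):
  L0 @0x38[28] → 0x41007  P=1,RW=1,US=1,PS=0
  L1 @0x41[12] → 0x44003  P=1,RW=1,US=0,PS=0
  ⇒ fault: PROTECTION_VIOLATION  — 2 lookups

TLB: [["0x1C11", "0x3A"], ["0x2612", "0x40"]]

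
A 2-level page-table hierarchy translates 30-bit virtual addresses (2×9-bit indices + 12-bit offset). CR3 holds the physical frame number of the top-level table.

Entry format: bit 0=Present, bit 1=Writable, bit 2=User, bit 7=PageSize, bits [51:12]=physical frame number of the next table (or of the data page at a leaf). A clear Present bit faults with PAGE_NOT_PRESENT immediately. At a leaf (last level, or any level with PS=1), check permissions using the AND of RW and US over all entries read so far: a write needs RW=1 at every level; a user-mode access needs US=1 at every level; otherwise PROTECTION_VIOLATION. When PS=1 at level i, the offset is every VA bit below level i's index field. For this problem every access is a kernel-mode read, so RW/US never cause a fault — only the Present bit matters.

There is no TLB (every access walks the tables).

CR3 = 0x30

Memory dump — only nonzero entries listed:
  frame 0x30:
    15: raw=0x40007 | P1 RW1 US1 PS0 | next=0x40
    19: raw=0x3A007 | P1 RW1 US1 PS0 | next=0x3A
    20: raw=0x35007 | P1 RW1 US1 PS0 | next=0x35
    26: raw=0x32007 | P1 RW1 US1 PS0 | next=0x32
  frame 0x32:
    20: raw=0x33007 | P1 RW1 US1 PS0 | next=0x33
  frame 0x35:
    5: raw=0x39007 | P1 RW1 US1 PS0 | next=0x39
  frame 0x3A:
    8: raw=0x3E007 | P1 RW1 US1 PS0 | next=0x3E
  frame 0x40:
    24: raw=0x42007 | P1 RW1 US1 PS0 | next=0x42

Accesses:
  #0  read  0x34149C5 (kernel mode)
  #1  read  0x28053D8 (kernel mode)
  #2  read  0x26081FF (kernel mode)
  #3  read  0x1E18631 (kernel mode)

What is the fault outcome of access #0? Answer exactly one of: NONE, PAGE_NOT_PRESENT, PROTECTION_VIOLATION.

Per-access translation:
#0 VA=0x34149C5 (r,kernel):
  L0: frame=0x30 idx=26 entry=0x32007 [P=1 RW=1 US=1 PS=0]
  L1: frame=0x32 idx=20 entry=0x33007 [P=1 RW=1 US=1 PS=0]
  ⇒ phys 0x339C5  [2 reads]
#1 VA=0x28053D8 (r,kernel):
  L0: frame=0x30 idx=20 entry=0x35007 [P=1 RW=1 US=1 PS=0]
  L1: frame=0x35 idx=5 entry=0x39007 [P=1 RW=1 US=1 PS=0]
  ⇒ phys 0x393D8  [2 reads]
#2 VA=0x26081FF (r,kernel):
  L0: frame=0x30 idx=19 entry=0x3A007 [P=1 RW=1 US=1 PS=0]
  L1: frame=0x3A idx=8 entry=0x3E007 [P=1 RW=1 US=1 PS=0]
  ⇒ phys 0x3E1FF  [2 reads]
#3 VA=0x1E18631 (r,kernel):
  L0: frame=0x30 idx=15 entry=0x40007 [P=1 RW=1 US=1 PS=0]
  L1: frame=0x40 idx=24 entry=0x42007 [P=1 RW=1 US=1 PS=0]
  ⇒ phys 0x42631  [2 reads]

Access #0 fault: NONE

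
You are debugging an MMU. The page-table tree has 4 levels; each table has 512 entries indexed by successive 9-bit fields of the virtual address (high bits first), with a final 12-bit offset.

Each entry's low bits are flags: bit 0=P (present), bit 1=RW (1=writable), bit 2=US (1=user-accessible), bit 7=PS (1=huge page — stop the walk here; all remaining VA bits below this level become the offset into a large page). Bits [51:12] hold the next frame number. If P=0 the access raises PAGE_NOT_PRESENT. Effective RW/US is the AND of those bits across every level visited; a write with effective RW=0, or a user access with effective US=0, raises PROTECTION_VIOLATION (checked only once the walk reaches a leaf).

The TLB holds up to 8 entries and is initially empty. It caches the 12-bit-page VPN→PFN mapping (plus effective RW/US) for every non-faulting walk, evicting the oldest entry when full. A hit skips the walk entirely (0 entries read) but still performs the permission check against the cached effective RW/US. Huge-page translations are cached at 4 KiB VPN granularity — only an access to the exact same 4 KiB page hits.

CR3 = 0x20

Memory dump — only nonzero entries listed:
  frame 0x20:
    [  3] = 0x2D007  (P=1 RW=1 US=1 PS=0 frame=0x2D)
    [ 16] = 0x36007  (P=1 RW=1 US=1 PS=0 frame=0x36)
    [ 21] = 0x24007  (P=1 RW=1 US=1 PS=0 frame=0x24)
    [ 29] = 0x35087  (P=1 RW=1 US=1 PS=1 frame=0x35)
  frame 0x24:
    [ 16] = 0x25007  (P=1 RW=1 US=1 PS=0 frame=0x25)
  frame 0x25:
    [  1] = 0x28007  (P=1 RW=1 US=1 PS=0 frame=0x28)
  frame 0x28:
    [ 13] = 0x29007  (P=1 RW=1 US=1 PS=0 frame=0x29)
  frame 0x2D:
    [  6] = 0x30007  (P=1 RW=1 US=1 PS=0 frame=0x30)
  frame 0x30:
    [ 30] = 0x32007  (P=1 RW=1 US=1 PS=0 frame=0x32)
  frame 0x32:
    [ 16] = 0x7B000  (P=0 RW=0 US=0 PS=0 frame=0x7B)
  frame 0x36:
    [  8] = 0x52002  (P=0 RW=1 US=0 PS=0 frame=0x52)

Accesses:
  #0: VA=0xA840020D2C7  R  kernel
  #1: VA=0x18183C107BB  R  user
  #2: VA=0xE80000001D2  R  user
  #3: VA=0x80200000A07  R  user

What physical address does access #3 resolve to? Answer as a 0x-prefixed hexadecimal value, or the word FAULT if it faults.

Trace:
#0 VA=0xA840020D2C7 (r,kernel):
  L0 @0x20[21] → 0x24007  P=1,RW=1,US=1,PS=0
  L1 @0x24[16] → 0x25007  P=1,RW=1,US=1,PS=0
  L2 @0x25[1] → 0x28007  P=1,RW=1,US=1,PS=0
  L3 @0x28[13] → 0x29007  P=1,RW=1,US=1,PS=0
  ✓ 0x292C7  — 4 lookups
#1 VA=0x18183C107BB (r,user):
  L0 @0x20[3] → 0x2D007  P=1,RW=1,US=1,PS=0
  L1 @0x2D[6] → 0x30007  P=1,RW=1,US=1,PS=0
  L2 @0x30[30] → 0x32007  P=1,RW=1,US=1,PS=0
  L3 @0x32[16] → 0x7B000  P=0,RW=0,US=0,PS=0
  → PAGE_NOT_PRESENT  (4 entries read)
#2 VA=0xE80000001D2 (r,user):
  L0 @0x20[29] → 0x35087  P=1,RW=1,US=1,PS=1
  ✓ 0x351D2 (huge @L0)  — 1 lookups
#3 VA=0x80200000A07 (r,user):
  L0 @0x20[16] → 0x36007  P=1,RW=1,US=1,PS=0
  L1 @0x36[8] → 0x52002  P=0,RW=1,US=0,PS=0
  → PAGE_NOT_PRESENT  (2 entries read)

Access #3 PA: FAULT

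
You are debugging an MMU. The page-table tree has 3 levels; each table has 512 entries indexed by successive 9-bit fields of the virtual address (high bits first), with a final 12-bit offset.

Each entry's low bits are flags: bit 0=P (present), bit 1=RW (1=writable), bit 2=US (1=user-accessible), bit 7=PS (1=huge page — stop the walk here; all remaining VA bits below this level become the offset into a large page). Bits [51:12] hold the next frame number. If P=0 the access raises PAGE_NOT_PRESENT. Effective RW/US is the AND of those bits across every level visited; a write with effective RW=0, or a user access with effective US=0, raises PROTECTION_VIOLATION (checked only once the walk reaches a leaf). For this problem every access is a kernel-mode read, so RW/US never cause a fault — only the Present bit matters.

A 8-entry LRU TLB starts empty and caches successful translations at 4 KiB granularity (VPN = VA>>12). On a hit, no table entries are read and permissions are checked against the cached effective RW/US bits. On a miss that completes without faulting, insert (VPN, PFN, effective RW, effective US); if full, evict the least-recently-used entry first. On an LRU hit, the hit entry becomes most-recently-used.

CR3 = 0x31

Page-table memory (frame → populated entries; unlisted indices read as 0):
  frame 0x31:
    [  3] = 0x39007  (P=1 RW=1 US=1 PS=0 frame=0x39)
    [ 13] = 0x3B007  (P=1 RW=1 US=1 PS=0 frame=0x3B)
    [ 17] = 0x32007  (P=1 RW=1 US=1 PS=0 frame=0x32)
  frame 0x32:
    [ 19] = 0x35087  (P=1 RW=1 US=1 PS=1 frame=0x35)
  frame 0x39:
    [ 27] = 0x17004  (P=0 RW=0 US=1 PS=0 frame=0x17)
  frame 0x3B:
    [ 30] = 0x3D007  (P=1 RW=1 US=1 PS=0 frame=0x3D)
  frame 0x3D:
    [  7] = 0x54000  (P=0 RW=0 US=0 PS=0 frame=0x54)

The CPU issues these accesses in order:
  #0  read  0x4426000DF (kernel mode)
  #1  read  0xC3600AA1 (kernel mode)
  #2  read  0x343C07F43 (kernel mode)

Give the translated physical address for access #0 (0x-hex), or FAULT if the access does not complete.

Walk each access:
#0 VA=0x4426000DF (r,kernel):
  lvl0: tbl 0x31, slot 17 ⇒ 0x32007 (P1/RW1/US1/PS0)
  lvl1: tbl 0x32, slot 19 ⇒ 0x35087 (P1/RW1/US1/PS1)
  ✓ 0x350DF (huge @L1)  — 2 lookups
#1 VA=0xC3600AA1 (r,kernel):
  lvl0: tbl 0x31, slot 3 ⇒ 0x39007 (P1/RW1/US1/PS0)
  lvl1: tbl 0x39, slot 27 ⇒ 0x17004 (P0/RW0/US1/PS0)
  ✗ PAGE_NOT_PRESENT  [2 reads]
#2 VA=0x343C07F43 (r,kernel):
  lvl0: tbl 0x31, slot 13 ⇒ 0x3B007 (P1/RW1/US1/PS0)
  lvl1: tbl 0x3B, slot 30 ⇒ 0x3D007 (P1/RW1/US1/PS0)
  lvl2: tbl 0x3D, slot 7 ⇒ 0x54000 (P0/RW0/US0/PS0)
  ✗ PAGE_NOT_PRESENT  [3 reads]

Access #0 PA: 0x350DF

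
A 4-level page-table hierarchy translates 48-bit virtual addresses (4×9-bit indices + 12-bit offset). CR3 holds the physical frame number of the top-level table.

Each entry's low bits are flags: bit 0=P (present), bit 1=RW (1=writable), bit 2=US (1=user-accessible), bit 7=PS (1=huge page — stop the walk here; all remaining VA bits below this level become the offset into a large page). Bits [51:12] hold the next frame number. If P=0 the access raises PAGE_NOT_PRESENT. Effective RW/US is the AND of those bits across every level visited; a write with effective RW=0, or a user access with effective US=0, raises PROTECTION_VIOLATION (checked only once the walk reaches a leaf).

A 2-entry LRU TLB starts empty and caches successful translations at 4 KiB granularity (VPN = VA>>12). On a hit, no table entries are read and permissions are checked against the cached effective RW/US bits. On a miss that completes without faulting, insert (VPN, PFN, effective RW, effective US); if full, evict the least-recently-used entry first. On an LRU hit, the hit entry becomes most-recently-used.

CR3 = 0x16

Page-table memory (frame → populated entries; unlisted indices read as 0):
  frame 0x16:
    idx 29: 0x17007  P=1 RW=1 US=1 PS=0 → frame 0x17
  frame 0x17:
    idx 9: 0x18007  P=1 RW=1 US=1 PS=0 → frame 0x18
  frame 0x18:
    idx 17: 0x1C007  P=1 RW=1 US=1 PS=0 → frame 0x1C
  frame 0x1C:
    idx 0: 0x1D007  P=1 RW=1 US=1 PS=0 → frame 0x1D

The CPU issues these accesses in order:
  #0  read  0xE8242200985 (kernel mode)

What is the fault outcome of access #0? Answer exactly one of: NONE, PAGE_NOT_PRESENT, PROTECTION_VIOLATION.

Trace:
#0 VA=0xE8242200985 (r,kernel):
  L0 @0x16[29] → 0x17007  P=1,RW=1,US=1,PS=0
  L1 @0x17[9] → 0x18007  P=1,RW=1,US=1,PS=0
  L2 @0x18[17] → 0x1C007  P=1,RW=1,US=1,PS=0
  L3 @0x1C[0] → 0x1D007  P=1,RW=1,US=1,PS=0
  → PA=0x1D985  (4 entries read)

Access #0 fault: NONE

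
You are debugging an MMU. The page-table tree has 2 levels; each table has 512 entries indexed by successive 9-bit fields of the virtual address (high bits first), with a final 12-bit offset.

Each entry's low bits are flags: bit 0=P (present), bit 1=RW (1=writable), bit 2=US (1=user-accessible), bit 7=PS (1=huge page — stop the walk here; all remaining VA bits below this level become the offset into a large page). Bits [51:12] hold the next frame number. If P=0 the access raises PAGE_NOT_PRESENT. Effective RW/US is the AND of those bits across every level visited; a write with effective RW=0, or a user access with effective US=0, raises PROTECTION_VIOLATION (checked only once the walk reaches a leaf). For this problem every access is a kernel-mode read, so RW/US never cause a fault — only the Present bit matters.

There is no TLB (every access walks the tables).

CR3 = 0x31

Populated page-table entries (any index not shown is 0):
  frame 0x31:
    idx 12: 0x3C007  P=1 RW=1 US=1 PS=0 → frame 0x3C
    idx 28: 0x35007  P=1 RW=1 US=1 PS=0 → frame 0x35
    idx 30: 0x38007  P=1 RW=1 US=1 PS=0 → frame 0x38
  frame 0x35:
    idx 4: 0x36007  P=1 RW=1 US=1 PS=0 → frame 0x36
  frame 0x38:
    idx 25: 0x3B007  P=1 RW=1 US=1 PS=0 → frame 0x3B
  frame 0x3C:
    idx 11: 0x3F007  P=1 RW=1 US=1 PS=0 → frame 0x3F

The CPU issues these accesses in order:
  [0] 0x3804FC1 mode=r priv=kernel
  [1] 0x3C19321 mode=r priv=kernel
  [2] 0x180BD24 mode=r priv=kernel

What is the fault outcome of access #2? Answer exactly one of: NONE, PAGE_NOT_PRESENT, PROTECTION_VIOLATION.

Per-access translation:
#0 VA=0x3804FC1 (r,kernel):
  L0: frame=0x31 idx=28 entry=0x35007 [P=1 RW=1 US=1 PS=0]
  L1: frame=0x35 idx=4 entry=0x36007 [P=1 RW=1 US=1 PS=0]
  ⇒ phys 0x36FC1  [2 reads]
#1 VA=0x3C19321 (r,kernel):
  L0: frame=0x31 idx=30 entry=0x38007 [P=1 RW=1 US=1 PS=0]
  L1: frame=0x38 idx=25 entry=0x3B007 [P=1 RW=1 US=1 PS=0]
  ⇒ phys 0x3B321  [2 reads]
#2 VA=0x180BD24 (r,kernel):
  L0: frame=0x31 idx=12 entry=0x3C007 [P=1 RW=1 US=1 PS=0]
  L1: frame=0x3C idx=11 entry=0x3F007 [P=1 RW=1 US=1 PS=0]
  ⇒ phys 0x3FD24  [2 reads]

Access #2 fault: NONE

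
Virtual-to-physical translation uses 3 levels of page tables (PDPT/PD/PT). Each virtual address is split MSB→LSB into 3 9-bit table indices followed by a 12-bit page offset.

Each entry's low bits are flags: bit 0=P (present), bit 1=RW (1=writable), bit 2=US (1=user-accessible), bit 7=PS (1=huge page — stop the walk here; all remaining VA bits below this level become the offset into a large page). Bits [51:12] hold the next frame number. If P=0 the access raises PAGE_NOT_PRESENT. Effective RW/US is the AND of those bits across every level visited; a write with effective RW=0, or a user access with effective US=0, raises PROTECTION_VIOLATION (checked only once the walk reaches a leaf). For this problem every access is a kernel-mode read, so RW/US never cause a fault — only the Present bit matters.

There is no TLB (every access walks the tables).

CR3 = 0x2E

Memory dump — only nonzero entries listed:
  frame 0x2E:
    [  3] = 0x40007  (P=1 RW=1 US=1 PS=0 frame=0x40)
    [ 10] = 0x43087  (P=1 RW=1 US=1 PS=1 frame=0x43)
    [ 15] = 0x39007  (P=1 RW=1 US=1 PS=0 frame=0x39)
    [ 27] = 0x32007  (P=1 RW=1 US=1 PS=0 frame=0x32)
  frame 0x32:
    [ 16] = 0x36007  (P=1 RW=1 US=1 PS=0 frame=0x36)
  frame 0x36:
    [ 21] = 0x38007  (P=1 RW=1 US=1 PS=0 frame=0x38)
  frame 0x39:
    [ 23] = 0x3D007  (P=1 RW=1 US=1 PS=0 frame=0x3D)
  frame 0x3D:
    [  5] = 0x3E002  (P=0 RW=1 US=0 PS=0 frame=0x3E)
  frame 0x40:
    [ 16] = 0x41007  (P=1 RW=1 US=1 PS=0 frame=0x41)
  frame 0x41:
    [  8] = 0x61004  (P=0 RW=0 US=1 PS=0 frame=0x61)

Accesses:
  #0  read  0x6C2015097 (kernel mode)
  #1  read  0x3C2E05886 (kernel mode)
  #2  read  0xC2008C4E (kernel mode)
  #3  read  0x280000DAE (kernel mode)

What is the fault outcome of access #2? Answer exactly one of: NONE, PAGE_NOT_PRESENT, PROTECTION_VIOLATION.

Trace:
#0 VA=0x6C2015097 (r,kernel):
  [0] read 0x2E idx=27: raw=0x32007 flags P=1 W=1 U=1 S=0
  [1] read 0x32 idx=16: raw=0x36007 flags P=1 W=1 U=1 S=0
  [2] read 0x36 idx=21: raw=0x38007 flags P=1 W=1 U=1 S=0
  → PA=0x38097  (3 entries read)
#1 VA=0x3C2E05886 (r,kernel):
  [0] read 0x2E idx=15: raw=0x39007 flags P=1 W=1 U=1 S=0
  [1] read 0x39 idx=23: raw=0x3D007 flags P=1 W=1 U=1 S=0
  [2] read 0x3D idx=5: raw=0x3E002 flags P=0 W=1 U=0 S=0
  → PAGE_NOT_PRESENT  (3 entries read)
#2 VA=0xC2008C4E (r,kernel):
  [0] read 0x2E idx=3: raw=0x40007 flags P=1 W=1 U=1 S=0
  [1] read 0x40 idx=16: raw=0x41007 flags P=1 W=1 U=1 S=0
  [2] read 0x41 idx=8: raw=0x61004 flags P=0 W=0 U=1 S=0
  → PAGE_NOT_PRESENT  (3 entries read)
#3 VA=0x280000DAE (r,kernel):
  [0] read 0x2E idx=10: raw=0x43087 flags P=1 W=1 U=1 S=1
  → PA=0x43DAE (huge @L0)  (1 entries read)

Access #2 fault: PAGE_NOT_PRESENT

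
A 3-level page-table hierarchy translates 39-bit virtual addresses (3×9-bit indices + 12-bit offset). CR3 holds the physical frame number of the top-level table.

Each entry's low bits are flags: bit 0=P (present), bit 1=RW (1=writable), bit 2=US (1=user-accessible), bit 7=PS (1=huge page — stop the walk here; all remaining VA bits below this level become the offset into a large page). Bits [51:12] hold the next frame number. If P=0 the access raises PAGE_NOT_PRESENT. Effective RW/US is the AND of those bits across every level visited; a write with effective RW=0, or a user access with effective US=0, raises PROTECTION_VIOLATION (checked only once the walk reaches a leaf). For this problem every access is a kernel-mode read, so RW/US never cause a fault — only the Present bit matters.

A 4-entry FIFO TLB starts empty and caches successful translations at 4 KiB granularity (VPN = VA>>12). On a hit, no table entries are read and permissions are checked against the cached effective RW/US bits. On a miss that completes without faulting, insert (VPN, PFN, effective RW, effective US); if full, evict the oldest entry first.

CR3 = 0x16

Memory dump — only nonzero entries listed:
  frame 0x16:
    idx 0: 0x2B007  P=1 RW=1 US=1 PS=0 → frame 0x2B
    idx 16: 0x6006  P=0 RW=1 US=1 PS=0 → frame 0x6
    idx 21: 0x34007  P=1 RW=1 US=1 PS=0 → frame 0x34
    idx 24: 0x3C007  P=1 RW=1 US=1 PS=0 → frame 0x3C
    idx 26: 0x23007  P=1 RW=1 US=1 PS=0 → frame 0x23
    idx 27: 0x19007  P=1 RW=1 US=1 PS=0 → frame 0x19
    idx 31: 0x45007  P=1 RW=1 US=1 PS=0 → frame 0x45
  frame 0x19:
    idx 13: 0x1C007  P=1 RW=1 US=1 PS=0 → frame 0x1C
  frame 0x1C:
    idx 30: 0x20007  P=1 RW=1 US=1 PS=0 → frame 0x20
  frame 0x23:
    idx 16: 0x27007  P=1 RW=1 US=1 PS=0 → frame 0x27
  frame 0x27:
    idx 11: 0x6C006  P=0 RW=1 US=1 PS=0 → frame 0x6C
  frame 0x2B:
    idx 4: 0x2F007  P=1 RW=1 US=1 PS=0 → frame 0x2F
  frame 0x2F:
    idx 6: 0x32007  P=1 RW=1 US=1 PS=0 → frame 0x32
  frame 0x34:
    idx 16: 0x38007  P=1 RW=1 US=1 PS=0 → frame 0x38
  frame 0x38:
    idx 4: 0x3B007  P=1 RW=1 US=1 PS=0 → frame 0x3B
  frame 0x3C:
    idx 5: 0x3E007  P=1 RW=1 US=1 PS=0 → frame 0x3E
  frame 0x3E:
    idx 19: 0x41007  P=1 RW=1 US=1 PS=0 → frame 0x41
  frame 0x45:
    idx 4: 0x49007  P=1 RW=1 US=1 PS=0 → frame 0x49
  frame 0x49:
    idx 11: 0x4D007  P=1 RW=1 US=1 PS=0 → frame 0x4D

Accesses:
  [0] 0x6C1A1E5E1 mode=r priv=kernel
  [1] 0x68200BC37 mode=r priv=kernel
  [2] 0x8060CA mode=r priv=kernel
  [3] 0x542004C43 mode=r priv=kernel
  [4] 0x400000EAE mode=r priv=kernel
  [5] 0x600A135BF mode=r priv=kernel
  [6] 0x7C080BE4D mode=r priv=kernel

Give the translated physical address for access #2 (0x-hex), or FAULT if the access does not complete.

Walk each access:
#0 VA=0x6C1A1E5E1 (r,kernel):
  L0: frame=0x16 idx=27 entry=0x19007 [P=1 RW=1 US=1 PS=0]
  L1: frame=0x19 idx=13 entry=0x1C007 [P=1 RW=1 US=1 PS=0]
  L2: frame=0x1C idx=30 entry=0x20007 [P=1 RW=1 US=1 PS=0]
  ⇒ phys 0x205E1  [3 reads]
#1 VA=0x68200BC37 (r,kernel):
  L0: frame=0x16 idx=26 entry=0x23007 [P=1 RW=1 US=1 PS=0]
  L1: frame=0x23 idx=16 entry=0x27007 [P=1 RW=1 US=1 PS=0]
  L2: frame=0x27 idx=11 entry=0x6C006 [P=0 RW=1 US=1 PS=0]
  → PAGE_NOT_PRESENT  (3 entries read)
#2 VA=0x8060CA (r,kernel):
  L0: frame=0x16 idx=0 entry=0x2B007 [P=1 RW=1 US=1 PS=0]
  L1: frame=0x2B idx=4 entry=0x2F007 [P=1 RW=1 US=1 PS=0]
  L2: frame=0x2F idx=6 entry=0x32007 [P=1 RW=1 US=1 PS=0]
  ⇒ phys 0x320CA  [3 reads]
#3 VA=0x542004C43 (r,kernel):
  L0: frame=0x16 idx=21 entry=0x34007 [P=1 RW=1 US=1 PS=0]
  L1: frame=0x34 idx=16 entry=0x38007 [P=1 RW=1 US=1 PS=0]
  L2: frame=0x38 idx=4 entry=0x3B007 [P=1 RW=1 US=1 PS=0]
  ⇒ phys 0x3BC43  [3 reads]
#4 VA=0x400000EAE (r,kernel):
  L0: frame=0x16 idx=16 entry=0x6006 [P=0 RW=1 US=1 PS=0]
  → PAGE_NOT_PRESENT  (1 entries read)
#5 VA=0x600A135BF (r,kernel):
  L0: frame=0x16 idx=24 entry=0x3C007 [P=1 RW=1 US=1 PS=0]
  L1: frame=0x3C idx=5 entry=0x3E007 [P=1 RW=1 US=1 PS=0]
  L2: frame=0x3E idx=19 entry=0x41007 [P=1 RW=1 US=1 PS=0]
  ⇒ phys 0x415BF  [3 reads]
#6 VA=0x7C080BE4D (r,kernel):
  L0: frame=0x16 idx=31 entry=0x45007 [P=1 RW=1 US=1 PS=0]
  L1: frame=0x45 idx=4 entry=0x49007 [P=1 RW=1 US=1 PS=0]
  L2: frame=0x49 idx=11 entry=0x4D007 [P=1 RW=1 US=1 PS=0]
  ⇒ phys 0x4DE4D  [3 reads]

Access #2 PA: 0x320CA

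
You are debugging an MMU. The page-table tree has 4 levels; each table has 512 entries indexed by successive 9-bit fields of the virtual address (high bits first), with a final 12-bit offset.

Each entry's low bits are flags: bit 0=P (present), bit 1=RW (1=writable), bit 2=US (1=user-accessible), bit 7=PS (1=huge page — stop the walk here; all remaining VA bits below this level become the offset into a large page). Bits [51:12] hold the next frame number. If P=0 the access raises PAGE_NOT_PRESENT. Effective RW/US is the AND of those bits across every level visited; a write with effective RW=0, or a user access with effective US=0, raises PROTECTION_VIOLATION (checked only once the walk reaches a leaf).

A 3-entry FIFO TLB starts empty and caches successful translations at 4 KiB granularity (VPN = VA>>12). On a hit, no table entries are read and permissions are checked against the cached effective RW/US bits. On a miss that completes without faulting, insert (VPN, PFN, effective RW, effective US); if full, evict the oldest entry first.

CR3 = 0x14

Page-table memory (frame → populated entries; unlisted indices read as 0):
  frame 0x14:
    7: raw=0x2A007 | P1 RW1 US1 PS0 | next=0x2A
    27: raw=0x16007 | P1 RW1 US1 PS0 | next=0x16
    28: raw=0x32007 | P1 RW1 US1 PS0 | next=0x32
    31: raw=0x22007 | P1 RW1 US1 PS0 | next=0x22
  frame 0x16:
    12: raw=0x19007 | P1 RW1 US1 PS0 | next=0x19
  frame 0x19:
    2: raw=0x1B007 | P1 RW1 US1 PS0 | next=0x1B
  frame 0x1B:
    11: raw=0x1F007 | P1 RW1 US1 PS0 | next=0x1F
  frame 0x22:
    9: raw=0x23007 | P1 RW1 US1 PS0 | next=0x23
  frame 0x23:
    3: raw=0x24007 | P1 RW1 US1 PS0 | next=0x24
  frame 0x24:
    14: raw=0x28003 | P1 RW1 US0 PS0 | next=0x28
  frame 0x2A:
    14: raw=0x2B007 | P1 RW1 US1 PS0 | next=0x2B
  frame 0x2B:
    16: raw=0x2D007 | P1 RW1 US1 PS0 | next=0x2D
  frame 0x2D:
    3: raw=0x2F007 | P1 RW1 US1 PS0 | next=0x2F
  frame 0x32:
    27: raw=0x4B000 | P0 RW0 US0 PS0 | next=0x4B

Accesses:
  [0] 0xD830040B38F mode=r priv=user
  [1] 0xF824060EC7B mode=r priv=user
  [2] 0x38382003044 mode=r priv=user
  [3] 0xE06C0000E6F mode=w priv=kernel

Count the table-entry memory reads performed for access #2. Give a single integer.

Per-access translation:
#0 VA=0xD830040B38F (r,user):
  L0 @0x14[27] → 0x16007  P=1,RW=1,US=1,PS=0
  L1 @0x16[12] → 0x19007  P=1,RW=1,US=1,PS=0
  L2 @0x19[2] → 0x1B007  P=1,RW=1,US=1,PS=0
  L3 @0x1B[11] → 0x1F007  P=1,RW=1,US=1,PS=0
  → PA=0x1F38F  (4 entries read)
#1 VA=0xF824060EC7B (r,user):
  L0 @0x14[31] → 0x22007  P=1,RW=1,US=1,PS=0
  L1 @0x22[9] → 0x23007  P=1,RW=1,US=1,PS=0
  L2 @0x23[3] → 0x24007  P=1,RW=1,US=1,PS=0
  L3 @0x24[14] → 0x28003  P=1,RW=1,US=0,PS=0
  → PROTECTION_VIOLATION  (4 entries read)
#2 VA=0x38382003044 (r,user):
  L0 @0x14[7] → 0x2A007  P=1,RW=1,US=1,PS=0
  L1 @0x2A[14] → 0x2B007  P=1,RW=1,US=1,PS=0
  L2 @0x2B[16] → 0x2D007  P=1,RW=1,US=1,PS=0
  L3 @0x2D[3] → 0x2F007  P=1,RW=1,US=1,PS=0
  → PA=0x2F044  (4 entries read)
#3 VA=0xE06C0000E6F (w,kernel):
  L0 @0x14[28] → 0x32007  P=1,RW=1,US=1,PS=0
  L1 @0x32[27] → 0x4B000  P=0,RW=0,US=0,PS=0
  → PAGE_NOT_PRESENT  (2 entries read)

Entries read for #2: 4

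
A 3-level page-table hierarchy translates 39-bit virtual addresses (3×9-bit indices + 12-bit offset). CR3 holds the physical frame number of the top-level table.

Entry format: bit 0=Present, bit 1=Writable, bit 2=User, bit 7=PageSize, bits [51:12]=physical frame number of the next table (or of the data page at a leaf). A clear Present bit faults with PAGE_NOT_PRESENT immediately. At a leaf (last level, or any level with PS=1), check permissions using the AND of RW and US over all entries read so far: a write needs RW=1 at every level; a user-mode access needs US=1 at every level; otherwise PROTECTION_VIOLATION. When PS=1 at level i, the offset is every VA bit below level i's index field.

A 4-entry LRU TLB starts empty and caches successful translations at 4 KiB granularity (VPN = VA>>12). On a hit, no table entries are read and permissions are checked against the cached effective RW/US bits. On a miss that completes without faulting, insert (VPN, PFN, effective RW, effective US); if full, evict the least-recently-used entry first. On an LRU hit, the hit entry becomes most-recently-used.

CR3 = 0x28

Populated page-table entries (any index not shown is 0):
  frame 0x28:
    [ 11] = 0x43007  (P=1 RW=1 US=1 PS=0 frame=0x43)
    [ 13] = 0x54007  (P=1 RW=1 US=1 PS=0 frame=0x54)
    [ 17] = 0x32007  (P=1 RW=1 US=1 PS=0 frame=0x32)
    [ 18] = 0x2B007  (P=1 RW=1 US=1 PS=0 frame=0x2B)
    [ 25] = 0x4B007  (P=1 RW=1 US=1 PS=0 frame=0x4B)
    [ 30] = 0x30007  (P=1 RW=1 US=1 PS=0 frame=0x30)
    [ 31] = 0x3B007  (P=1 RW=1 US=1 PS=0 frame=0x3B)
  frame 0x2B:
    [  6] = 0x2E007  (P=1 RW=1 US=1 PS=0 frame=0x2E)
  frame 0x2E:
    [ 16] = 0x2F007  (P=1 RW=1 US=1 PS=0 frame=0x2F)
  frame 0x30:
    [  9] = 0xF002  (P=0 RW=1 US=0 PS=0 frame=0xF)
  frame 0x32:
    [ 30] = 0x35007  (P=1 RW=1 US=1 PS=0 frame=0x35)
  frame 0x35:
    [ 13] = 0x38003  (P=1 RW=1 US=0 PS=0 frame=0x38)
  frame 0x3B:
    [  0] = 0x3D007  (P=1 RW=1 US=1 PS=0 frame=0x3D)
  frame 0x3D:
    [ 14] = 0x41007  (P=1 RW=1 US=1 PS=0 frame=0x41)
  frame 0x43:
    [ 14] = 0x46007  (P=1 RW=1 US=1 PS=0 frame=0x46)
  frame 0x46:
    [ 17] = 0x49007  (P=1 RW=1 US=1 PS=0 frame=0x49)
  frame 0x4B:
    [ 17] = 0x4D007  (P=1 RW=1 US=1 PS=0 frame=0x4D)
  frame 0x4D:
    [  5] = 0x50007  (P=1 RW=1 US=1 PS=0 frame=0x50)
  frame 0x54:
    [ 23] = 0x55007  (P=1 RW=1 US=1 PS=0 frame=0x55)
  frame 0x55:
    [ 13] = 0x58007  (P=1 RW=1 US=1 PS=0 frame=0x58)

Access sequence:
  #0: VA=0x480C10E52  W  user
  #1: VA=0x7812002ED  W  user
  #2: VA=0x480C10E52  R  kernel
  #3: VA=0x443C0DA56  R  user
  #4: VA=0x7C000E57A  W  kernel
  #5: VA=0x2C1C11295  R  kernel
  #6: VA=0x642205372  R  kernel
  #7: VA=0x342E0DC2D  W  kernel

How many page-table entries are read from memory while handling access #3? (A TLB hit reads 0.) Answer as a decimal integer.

Per-access translation:
#0 VA=0x480C10E52 (w,user):
  L0: frame=0x28 idx=18 entry=0x2B007 [P=1 RW=1 US=1 PS=0]
  L1: frame=0x2B idx=6 entry=0x2E007 [P=1 RW=1 US=1 PS=0]
  L2: frame=0x2E idx=16 entry=0x2F007 [P=1 RW=1 US=1 PS=0]
  ⇒ phys 0x2FE52  [3 reads]
#1 VA=0x7812002ED (w,user):
  L0: frame=0x28 idx=30 entry=0x30007 [P=1 RW=1 US=1 PS=0]
  L1: frame=0x30 idx=9 entry=0xF002 [P=0 RW=1 US=0 PS=0]
  ⇒ fault: PAGE_NOT_PRESENT  — 2 lookups
#2 VA=0x480C10E52 (r,kernel):
  TLB hit vpn=0x480C10 → PA=0x2FE52
#3 VA=0x443C0DA56 (r,user):
  L0: frame=0x28 idx=17 entry=0x32007 [P=1 RW=1 US=1 PS=0]
  L1: frame=0x32 idx=30 entry=0x35007 [P=1 RW=1 US=1 PS=0]
  L2: frame=0x35 idx=13 entry=0x38003 [P=1 RW=1 US=0 PS=0]
  ⇒ fault: PROTECTION_VIOLATION  — 3 lookups
#4 VA=0x7C000E57A (w,kernel):
  L0: frame=0x28 idx=31 entry=0x3B007 [P=1 RW=1 US=1 PS=0]
  L1: frame=0x3B idx=0 entry=0x3D007 [P=1 RW=1 US=1 PS=0]
  L2: frame=0x3D idx=14 entry=0x41007 [P=1 RW=1 US=1 PS=0]
  ⇒ phys 0x4157A  [3 reads]
#5 VA=0x2C1C11295 (r,kernel):
  L0: frame=0x28 idx=11 entry=0x43007 [P=1 RW=1 US=1 PS=0]
  L1: frame=0x43 idx=14 entry=0x46007 [P=1 RW=1 US=1 PS=0]
  L2: frame=0x46 idx=17 entry=0x49007 [P=1 RW=1 US=1 PS=0]
  ⇒ phys 0x49295  [3 reads]
#6 VA=0x642205372 (r,kernel):
  L0: frame=0x28 idx=25 entry=0x4B007 [P=1 RW=1 US=1 PS=0]
  L1: frame=0x4B idx=17 entry=0x4D007 [P=1 RW=1 US=1 PS=0]
  L2: frame=0x4D idx=5 entry=0x50007 [P=1 RW=1 US=1 PS=0]
  ⇒ phys 0x50372  [3 reads]
#7 VA=0x342E0DC2D (w,kernel):
  L0: frame=0x28 idx=13 entry=0x54007 [P=1 RW=1 US=1 PS=0]
  L1: frame=0x54 idx=23 entry=0x55007 [P=1 RW=1 US=1 PS=0]
  L2: frame=0x55 idx=13 entry=0x58007 [P=1 RW=1 US=1 PS=0]
  ⇒ phys 0x58C2D  [3 reads]

Entries read for #3: 3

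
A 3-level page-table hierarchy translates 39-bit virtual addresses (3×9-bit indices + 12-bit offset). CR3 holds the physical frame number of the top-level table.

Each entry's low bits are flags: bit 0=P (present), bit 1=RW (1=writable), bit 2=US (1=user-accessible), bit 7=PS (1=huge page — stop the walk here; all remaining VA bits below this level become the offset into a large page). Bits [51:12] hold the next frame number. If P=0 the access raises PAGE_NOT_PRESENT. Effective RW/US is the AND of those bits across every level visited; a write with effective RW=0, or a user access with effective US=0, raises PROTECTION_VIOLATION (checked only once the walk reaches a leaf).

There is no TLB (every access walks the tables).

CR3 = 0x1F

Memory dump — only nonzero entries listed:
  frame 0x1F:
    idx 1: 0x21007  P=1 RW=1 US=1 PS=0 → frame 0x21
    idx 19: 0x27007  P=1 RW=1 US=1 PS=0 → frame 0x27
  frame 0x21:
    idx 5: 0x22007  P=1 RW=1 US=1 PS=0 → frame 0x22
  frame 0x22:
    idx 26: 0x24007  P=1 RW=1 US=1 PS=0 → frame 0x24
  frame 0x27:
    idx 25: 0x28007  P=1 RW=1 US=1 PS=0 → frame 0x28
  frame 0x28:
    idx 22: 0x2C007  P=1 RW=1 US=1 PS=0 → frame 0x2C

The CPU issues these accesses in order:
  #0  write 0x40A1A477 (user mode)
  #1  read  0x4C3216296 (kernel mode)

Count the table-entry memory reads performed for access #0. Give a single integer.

Per-access translation:
#0 VA=0x40A1A477 (w,user):
  L0: frame=0x1F idx=1 entry=0x21007 [P=1 RW=1 US=1 PS=0]
  L1: frame=0x21 idx=5 entry=0x22007 [P=1 RW=1 US=1 PS=0]
  L2: frame=0x22 idx=26 entry=0x24007 [P=1 RW=1 US=1 PS=0]
  ⇒ phys 0x24477  [3 reads]
#1 VA=0x4C3216296 (r,kernel):
  L0: frame=0x1F idx=19 entry=0x27007 [P=1 RW=1 US=1 PS=0]
  L1: frame=0x27 idx=25 entry=0x28007 [P=1 RW=1 US=1 PS=0]
  L2: frame=0x28 idx=22 entry=0x2C007 [P=1 RW=1 US=1 PS=0]
  ⇒ phys 0x2C296  [3 reads]

Entries read for #0: 3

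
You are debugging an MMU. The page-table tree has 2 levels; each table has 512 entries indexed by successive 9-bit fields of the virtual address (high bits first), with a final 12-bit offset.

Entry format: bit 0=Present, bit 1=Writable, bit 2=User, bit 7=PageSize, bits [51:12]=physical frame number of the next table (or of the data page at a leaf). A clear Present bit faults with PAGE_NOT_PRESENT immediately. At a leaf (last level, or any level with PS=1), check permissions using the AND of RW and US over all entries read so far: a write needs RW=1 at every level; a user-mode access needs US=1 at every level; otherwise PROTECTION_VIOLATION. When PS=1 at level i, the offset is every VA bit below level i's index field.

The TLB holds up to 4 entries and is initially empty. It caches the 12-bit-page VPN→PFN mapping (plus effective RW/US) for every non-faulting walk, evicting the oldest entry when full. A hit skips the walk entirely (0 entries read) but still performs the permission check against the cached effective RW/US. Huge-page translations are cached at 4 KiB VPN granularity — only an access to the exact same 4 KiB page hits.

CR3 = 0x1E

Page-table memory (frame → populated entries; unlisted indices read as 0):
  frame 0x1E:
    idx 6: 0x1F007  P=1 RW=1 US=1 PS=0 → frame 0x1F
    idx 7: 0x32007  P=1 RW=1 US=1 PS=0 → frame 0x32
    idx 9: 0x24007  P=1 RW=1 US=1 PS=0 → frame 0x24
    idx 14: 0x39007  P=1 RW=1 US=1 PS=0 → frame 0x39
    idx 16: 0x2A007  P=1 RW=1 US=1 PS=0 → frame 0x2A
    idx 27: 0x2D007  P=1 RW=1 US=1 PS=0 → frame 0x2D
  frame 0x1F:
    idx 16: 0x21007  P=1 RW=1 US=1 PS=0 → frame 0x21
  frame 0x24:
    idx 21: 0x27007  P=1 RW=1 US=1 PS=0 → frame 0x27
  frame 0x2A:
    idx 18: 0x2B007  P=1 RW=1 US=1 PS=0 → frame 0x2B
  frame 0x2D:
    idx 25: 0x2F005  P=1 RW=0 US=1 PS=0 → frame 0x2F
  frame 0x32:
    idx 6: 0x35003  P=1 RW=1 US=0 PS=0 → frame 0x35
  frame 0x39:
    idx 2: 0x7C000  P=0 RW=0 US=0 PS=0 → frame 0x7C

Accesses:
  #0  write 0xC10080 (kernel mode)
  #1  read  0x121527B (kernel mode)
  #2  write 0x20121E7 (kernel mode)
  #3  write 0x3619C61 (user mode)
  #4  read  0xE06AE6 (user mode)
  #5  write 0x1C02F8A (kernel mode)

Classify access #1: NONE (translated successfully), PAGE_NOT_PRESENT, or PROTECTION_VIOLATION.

Trace:
#0 VA=0xC10080 (w,kernel):
  lvl0: tbl 0x1E, slot 6 ⇒ 0x1F007 (P1/RW1/US1/PS0)
  lvl1: tbl 0x1F, slot 16 ⇒ 0x21007 (P1/RW1/US1/PS0)
  ✓ 0x21080  — 2 lookups
#1 VA=0x121527B (r,kernel):
  lvl0: tbl 0x1E, slot 9 ⇒ 0x24007 (P1/RW1/US1/PS0)
  lvl1: tbl 0x24, slot 21 ⇒ 0x27007 (P1/RW1/US1/PS0)
  ✓ 0x2727B  — 2 lookups
#2 VA=0x20121E7 (w,kernel):
  lvl0: tbl 0x1E, slot 16 ⇒ 0x2A007 (P1/RW1/US1/PS0)
  lvl1: tbl 0x2A, slot 18 ⇒ 0x2B007 (P1/RW1/US1/PS0)
  ✓ 0x2B1E7  — 2 lookups
#3 VA=0x3619C61 (w,user):
  lvl0: tbl 0x1E, slot 27 ⇒ 0x2D007 (P1/RW1/US1/PS0)
  lvl1: tbl 0x2D, slot 25 ⇒ 0x2F005 (P1/RW0/US1/PS0)
  ⇒ fault: PROTECTION_VIOLATION  — 2 lookups
#4 VA=0xE06AE6 (r,user):
  lvl0: tbl 0x1E, slot 7 ⇒ 0x32007 (P1/RW1/US1/PS0)
  lvl1: tbl 0x32, slot 6 ⇒ 0x35003 (P1/RW1/US0/PS0)
  ⇒ fault: PROTECTION_VIOLATION  — 2 lookups
#5 VA=0x1C02F8A (w,kernel):
  lvl0: tbl 0x1E, slot 14 ⇒ 0x39007 (P1/RW1/US1/PS0)
  lvl1: tbl 0x39, slot 2 ⇒ 0x7C000 (P0/RW0/US0/PS0)
  ⇒ fault: PAGE_NOT_PRESENT  — 2 lookups

Access #1 fault: NONE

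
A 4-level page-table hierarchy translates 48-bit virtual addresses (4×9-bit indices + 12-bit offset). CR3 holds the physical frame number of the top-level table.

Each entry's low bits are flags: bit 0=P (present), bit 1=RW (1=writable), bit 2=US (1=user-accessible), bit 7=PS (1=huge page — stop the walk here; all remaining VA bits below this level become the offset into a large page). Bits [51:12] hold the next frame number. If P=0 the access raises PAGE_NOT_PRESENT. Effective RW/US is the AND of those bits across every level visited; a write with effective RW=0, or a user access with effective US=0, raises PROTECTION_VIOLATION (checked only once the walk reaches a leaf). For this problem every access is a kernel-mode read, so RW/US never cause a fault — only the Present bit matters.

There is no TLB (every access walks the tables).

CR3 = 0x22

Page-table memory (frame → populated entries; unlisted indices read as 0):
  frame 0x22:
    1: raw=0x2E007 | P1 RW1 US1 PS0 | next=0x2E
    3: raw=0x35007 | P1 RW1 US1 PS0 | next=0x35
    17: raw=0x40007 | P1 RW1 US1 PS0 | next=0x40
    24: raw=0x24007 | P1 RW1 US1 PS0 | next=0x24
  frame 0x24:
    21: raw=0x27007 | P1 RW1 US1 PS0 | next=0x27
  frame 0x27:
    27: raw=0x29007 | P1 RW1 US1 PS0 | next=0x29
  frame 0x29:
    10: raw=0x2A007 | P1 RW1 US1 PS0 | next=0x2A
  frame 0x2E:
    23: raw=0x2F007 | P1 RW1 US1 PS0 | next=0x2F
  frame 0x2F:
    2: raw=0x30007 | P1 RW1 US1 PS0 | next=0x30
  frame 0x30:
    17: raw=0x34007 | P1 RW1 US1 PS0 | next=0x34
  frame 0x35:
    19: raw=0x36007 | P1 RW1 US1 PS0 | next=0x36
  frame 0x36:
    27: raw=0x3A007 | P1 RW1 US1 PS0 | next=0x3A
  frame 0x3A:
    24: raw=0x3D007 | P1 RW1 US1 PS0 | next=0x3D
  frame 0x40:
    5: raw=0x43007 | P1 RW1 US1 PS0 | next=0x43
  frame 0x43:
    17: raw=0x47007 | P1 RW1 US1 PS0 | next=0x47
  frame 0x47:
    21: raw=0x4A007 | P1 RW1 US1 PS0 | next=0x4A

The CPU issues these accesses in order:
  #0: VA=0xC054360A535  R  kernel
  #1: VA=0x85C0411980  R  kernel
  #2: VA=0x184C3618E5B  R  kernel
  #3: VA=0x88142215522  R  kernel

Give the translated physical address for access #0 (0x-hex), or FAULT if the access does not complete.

Walk each access:
#0 VA=0xC054360A535 (r,kernel):
  [0] read 0x22 idx=24: raw=0x24007 flags P=1 W=1 U=1 S=0
  [1] read 0x24 idx=21: raw=0x27007 flags P=1 W=1 U=1 S=0
  [2] read 0x27 idx=27: raw=0x29007 flags P=1 W=1 U=1 S=0
  [3] read 0x29 idx=10: raw=0x2A007 flags P=1 W=1 U=1 S=0
  ⇒ phys 0x2A535  [4 reads]
#1 VA=0x85C0411980 (r,kernel):
  [0] read 0x22 idx=1: raw=0x2E007 flags P=1 W=1 U=1 S=0
  [1] read 0x2E idx=23: raw=0x2F007 flags P=1 W=1 U=1 S=0
  [2] read 0x2F idx=2: raw=0x30007 flags P=1 W=1 U=1 S=0
  [3] read 0x30 idx=17: raw=0x34007 flags P=1 W=1 U=1 S=0
  ⇒ phys 0x34980  [4 reads]
#2 VA=0x184C3618E5B (r,kernel):
  [0] read 0x22 idx=3: raw=0x35007 flags P=1 W=1 U=1 S=0
  [1] read 0x35 idx=19: raw=0x36007 flags P=1 W=1 U=1 S=0
  [2] read 0x36 idx=27: raw=0x3A007 flags P=1 W=1 U=1 S=0
  [3] read 0x3A idx=24: raw=0x3D007 flags P=1 W=1 U=1 S=0
  ⇒ phys 0x3DE5B  [4 reads]
#3 VA=0x88142215522 (r,kernel):
  [0] read 0x22 idx=17: raw=0x40007 flags P=1 W=1 U=1 S=0
  [1] read 0x40 idx=5: raw=0x43007 flags P=1 W=1 U=1 S=0
  [2] read 0x43 idx=17: raw=0x47007 flags P=1 W=1 U=1 S=0
  [3] read 0x47 idx=21: raw=0x4A007 flags P=1 W=1 U=1 S=0
  ⇒ phys 0x4A522  [4 reads]

Access #0 PA: 0x2A535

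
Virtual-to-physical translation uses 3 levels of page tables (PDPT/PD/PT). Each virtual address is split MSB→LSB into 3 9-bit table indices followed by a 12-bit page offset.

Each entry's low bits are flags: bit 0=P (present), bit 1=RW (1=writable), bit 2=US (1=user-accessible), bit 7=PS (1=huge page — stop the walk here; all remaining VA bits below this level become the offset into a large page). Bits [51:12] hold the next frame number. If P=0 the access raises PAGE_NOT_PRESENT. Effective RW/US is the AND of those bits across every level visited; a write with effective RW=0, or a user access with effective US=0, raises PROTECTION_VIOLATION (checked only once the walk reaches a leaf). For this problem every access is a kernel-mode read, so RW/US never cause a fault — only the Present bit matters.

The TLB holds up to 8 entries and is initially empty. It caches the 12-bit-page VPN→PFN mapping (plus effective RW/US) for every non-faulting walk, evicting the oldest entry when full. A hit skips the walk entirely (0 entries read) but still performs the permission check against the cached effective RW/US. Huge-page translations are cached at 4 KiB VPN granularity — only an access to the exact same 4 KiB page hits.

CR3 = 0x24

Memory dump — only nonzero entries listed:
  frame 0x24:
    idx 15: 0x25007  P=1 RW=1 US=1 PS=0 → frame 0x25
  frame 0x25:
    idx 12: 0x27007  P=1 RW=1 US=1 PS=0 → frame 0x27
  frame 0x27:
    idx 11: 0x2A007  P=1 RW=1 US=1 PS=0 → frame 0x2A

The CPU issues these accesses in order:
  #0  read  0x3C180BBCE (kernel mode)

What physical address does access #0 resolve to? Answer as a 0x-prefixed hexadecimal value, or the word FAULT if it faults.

Per-access translation:
#0 VA=0x3C180BBCE (r,kernel):
  lvl0: tbl 0x24, slot 15 ⇒ 0x25007 (P1/RW1/US1/PS0)
  lvl1: tbl 0x25, slot 12 ⇒ 0x27007 (P1/RW1/US1/PS0)
  lvl2: tbl 0x27, slot 11 ⇒ 0x2A007 (P1/RW1/US1/PS0)
  ✓ 0x2ABCE  — 3 lookups

Access #0 PA: 0x2ABCE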